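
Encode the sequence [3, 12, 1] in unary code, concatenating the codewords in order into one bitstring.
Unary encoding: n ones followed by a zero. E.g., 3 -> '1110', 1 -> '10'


Encode each number as n ones followed by a terminating 0:
  3 -> 1110 (4 bits)
  12 -> 1111111111110 (13 bits)
  1 -> 10 (2 bits)
Total length = 4 + 13 + 2 = 19 bits.

Unary([3, 12, 1]) = 1110111111111111010 (19 bits)


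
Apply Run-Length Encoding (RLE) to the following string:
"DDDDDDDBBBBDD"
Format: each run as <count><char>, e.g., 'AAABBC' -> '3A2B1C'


Scanning runs left to right:
  i=0: run of 'D' x 7 -> '7D'
  i=7: run of 'B' x 4 -> '4B'
  i=11: run of 'D' x 2 -> '2D'

RLE = 7D4B2D


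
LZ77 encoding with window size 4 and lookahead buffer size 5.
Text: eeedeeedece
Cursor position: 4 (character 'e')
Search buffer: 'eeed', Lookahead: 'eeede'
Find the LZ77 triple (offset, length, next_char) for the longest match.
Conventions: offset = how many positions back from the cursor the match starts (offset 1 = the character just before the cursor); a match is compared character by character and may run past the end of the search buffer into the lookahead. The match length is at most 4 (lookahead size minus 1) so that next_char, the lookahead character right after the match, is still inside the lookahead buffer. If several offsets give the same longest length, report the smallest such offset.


Try each offset into the search buffer:
  offset=1 (pos 3, char 'd'): match length 0
  offset=2 (pos 2, char 'e'): match length 1
  offset=3 (pos 1, char 'e'): match length 2
  offset=4 (pos 0, char 'e'): match length 4
Longest match has length 4 at offset 4.
next_char = character at position 4 + 4 = 8 -> 'e'

Best match: offset=4, length=4 (matching 'eeed' starting at position 0)
LZ77 triple: (4, 4, 'e')


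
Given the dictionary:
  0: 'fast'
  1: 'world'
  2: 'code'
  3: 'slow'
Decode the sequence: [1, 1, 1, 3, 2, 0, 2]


Look up each index in the dictionary:
  1 -> 'world'
  1 -> 'world'
  1 -> 'world'
  3 -> 'slow'
  2 -> 'code'
  0 -> 'fast'
  2 -> 'code'

Decoded: "world world world slow code fast code"


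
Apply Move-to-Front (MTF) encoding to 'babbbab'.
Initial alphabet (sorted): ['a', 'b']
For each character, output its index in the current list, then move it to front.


MTF encoding:
'b': index 1 in ['a', 'b'] -> ['b', 'a']
'a': index 1 in ['b', 'a'] -> ['a', 'b']
'b': index 1 in ['a', 'b'] -> ['b', 'a']
'b': index 0 in ['b', 'a'] -> ['b', 'a']
'b': index 0 in ['b', 'a'] -> ['b', 'a']
'a': index 1 in ['b', 'a'] -> ['a', 'b']
'b': index 1 in ['a', 'b'] -> ['b', 'a']


Output: [1, 1, 1, 0, 0, 1, 1]


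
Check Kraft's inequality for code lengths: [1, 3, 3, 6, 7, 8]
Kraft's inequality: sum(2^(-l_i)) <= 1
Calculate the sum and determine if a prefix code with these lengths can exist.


Sum = 2^(-1) + 2^(-3) + 2^(-3) + 2^(-6) + 2^(-7) + 2^(-8)
    = 0.5 + 0.125 + 0.125 + 0.015625 + 0.0078125 + 0.00390625
    = 199/256 = 0.77734375
Since 0.77734375 <= 1, Kraft's inequality IS satisfied.
A prefix code with these lengths CAN exist.

Kraft sum = 0.77734375. Satisfied.


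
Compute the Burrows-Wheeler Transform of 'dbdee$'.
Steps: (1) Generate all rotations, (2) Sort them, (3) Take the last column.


Rotations (sorted):
  0: $dbdee -> last char: e
  1: bdee$d -> last char: d
  2: dbdee$ -> last char: $
  3: dee$db -> last char: b
  4: e$dbde -> last char: e
  5: ee$dbd -> last char: d


BWT = ed$bed


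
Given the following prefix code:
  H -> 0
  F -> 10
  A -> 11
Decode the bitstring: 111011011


Decoding step by step:
Bits 11 -> A
Bits 10 -> F
Bits 11 -> A
Bits 0 -> H
Bits 11 -> A


Decoded message: AFAHA


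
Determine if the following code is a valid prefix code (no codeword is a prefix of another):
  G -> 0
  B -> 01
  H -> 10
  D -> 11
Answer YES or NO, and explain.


Checking each pair (does one codeword prefix another?):
  G='0' vs B='01': prefix -- VIOLATION

NO -- this is NOT a valid prefix code. G (0) is a prefix of B (01).


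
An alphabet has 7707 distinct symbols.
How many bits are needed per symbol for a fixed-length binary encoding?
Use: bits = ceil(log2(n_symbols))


log2(7707) = 12.912
Bracket: 2^12 = 4096 < 7707 <= 2^13 = 8192
So ceil(log2(7707)) = 13

bits = ceil(log2(7707)) = ceil(12.912) = 13 bits


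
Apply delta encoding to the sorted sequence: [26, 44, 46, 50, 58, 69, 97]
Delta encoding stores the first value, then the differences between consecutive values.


First value: 26
Deltas:
  44 - 26 = 18
  46 - 44 = 2
  50 - 46 = 4
  58 - 50 = 8
  69 - 58 = 11
  97 - 69 = 28


Delta encoded: [26, 18, 2, 4, 8, 11, 28]


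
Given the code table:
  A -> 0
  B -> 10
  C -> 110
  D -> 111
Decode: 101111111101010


Decoding:
10 -> B
111 -> D
111 -> D
110 -> C
10 -> B
10 -> B


Result: BDDCBB


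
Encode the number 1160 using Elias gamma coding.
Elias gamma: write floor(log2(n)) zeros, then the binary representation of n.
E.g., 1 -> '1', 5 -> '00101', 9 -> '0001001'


num_bits = floor(log2(1160)) + 1 = 11
leading_zeros = num_bits - 1 = 10
binary(1160) = 10010001000

Elias gamma(1160) = '0000000000' + '10010001000' = 000000000010010001000 (21 bits)


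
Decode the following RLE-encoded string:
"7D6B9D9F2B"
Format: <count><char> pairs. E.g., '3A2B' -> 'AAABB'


Expanding each <count><char> pair:
  7D -> 'DDDDDDD'
  6B -> 'BBBBBB'
  9D -> 'DDDDDDDDD'
  9F -> 'FFFFFFFFF'
  2B -> 'BB'

Decoded = DDDDDDDBBBBBBDDDDDDDDDFFFFFFFFFBB


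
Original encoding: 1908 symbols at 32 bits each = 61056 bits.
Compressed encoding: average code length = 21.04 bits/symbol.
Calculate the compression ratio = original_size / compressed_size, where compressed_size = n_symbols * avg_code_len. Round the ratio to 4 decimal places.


original_size = n_symbols * orig_bits = 1908 * 32 = 61056 bits
compressed_size = n_symbols * avg_code_len = 1908 * 21.04 = 40144.32 bits
ratio = original_size / compressed_size = 61056 / 40144.32 = 1.5209

Compression ratio = 1.5209


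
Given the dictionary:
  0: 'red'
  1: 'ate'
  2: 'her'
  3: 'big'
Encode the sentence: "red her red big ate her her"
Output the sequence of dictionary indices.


Look up each word in the dictionary:
  'red' -> 0
  'her' -> 2
  'red' -> 0
  'big' -> 3
  'ate' -> 1
  'her' -> 2
  'her' -> 2

Encoded: [0, 2, 0, 3, 1, 2, 2]


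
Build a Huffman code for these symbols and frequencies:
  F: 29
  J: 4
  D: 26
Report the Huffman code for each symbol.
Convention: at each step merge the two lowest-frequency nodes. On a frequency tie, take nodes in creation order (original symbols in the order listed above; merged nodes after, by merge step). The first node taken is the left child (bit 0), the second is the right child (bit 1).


Huffman tree construction:
Step 1: Merge J(4) + D(26) = 30
Step 2: Merge F(29) + (J+D)(30) = 59
Read each symbol's code off the tree from the root (left child = 0, right child = 1).

Codes:
  F: 0 (length 1)
  J: 10 (length 2)
  D: 11 (length 2)
Average code length: 89/59 = 1.5085 bits/symbol


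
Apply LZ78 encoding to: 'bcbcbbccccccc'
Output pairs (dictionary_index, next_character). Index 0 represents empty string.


LZ78 encoding steps:
Dictionary: {0: ''}
Step 1: w='' (idx 0), next='b' -> output (0, 'b'), add 'b' as idx 1
Step 2: w='' (idx 0), next='c' -> output (0, 'c'), add 'c' as idx 2
Step 3: w='b' (idx 1), next='c' -> output (1, 'c'), add 'bc' as idx 3
Step 4: w='b' (idx 1), next='b' -> output (1, 'b'), add 'bb' as idx 4
Step 5: w='c' (idx 2), next='c' -> output (2, 'c'), add 'cc' as idx 5
Step 6: w='cc' (idx 5), next='c' -> output (5, 'c'), add 'ccc' as idx 6
Step 7: w='cc' (idx 5), end of input -> output (5, '')


Encoded: [(0, 'b'), (0, 'c'), (1, 'c'), (1, 'b'), (2, 'c'), (5, 'c'), (5, '')]


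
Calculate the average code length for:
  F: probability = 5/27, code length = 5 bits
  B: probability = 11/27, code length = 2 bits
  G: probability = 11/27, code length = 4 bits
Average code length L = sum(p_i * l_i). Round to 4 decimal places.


Weighted contributions p_i * l_i:
  F: (5/27) * 5 = 25/27
  B: (11/27) * 2 = 22/27
  G: (11/27) * 4 = 44/27
Sum = (25 + 22 + 44)/27 = 91/27

L = 91/27 = 3.3704 bits/symbol


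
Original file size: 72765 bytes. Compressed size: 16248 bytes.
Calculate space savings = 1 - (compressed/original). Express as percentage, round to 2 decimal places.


ratio = compressed/original = 16248/72765 = 0.223294
savings = 1 - ratio = 1 - 0.223294 = 0.776706
as a percentage: 0.776706 * 100 = 77.67%

Space savings = 1 - 16248/72765 = 77.67%


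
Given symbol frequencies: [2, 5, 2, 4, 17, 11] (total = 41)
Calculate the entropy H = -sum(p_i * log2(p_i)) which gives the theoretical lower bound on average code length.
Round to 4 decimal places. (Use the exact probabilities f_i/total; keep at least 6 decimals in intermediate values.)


Per-symbol terms -p_i * log2(p_i) with p_i = f_i/41:
  p = 2/41 = 0.048780: log2(p) = -4.357552, -p*log2(p) = 0.212564
  p = 5/41 = 0.121951: log2(p) = -3.035624, -p*log2(p) = 0.370198
  p = 2/41 = 0.048780: log2(p) = -4.357552, -p*log2(p) = 0.212564
  p = 4/41 = 0.097561: log2(p) = -3.357552, -p*log2(p) = 0.327566
  p = 17/41 = 0.414634: log2(p) = -1.270089, -p*log2(p) = 0.526622
  p = 11/41 = 0.268293: log2(p) = -1.898120, -p*log2(p) = 0.509252
H = 0.212564 + 0.370198 + 0.212564 + 0.327566 + 0.526622 + 0.509252 = 2.158766

H = 2.1588 bits/symbol


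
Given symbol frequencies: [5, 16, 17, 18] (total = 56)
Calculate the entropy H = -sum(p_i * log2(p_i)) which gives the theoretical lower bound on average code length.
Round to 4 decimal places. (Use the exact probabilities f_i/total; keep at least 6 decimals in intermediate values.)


Per-symbol terms -p_i * log2(p_i) with p_i = f_i/56:
  p = 5/56 = 0.089286: log2(p) = -3.485427, -p*log2(p) = 0.311199
  p = 16/56 = 0.285714: log2(p) = -1.807355, -p*log2(p) = 0.516387
  p = 17/56 = 0.303571: log2(p) = -1.719892, -p*log2(p) = 0.522110
  p = 18/56 = 0.321429: log2(p) = -1.637430, -p*log2(p) = 0.526317
H = 0.311199 + 0.516387 + 0.522110 + 0.526317 = 1.876013

H = 1.876 bits/symbol


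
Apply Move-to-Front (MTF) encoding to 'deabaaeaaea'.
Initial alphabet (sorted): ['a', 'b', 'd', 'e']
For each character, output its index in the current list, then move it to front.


MTF encoding:
'd': index 2 in ['a', 'b', 'd', 'e'] -> ['d', 'a', 'b', 'e']
'e': index 3 in ['d', 'a', 'b', 'e'] -> ['e', 'd', 'a', 'b']
'a': index 2 in ['e', 'd', 'a', 'b'] -> ['a', 'e', 'd', 'b']
'b': index 3 in ['a', 'e', 'd', 'b'] -> ['b', 'a', 'e', 'd']
'a': index 1 in ['b', 'a', 'e', 'd'] -> ['a', 'b', 'e', 'd']
'a': index 0 in ['a', 'b', 'e', 'd'] -> ['a', 'b', 'e', 'd']
'e': index 2 in ['a', 'b', 'e', 'd'] -> ['e', 'a', 'b', 'd']
'a': index 1 in ['e', 'a', 'b', 'd'] -> ['a', 'e', 'b', 'd']
'a': index 0 in ['a', 'e', 'b', 'd'] -> ['a', 'e', 'b', 'd']
'e': index 1 in ['a', 'e', 'b', 'd'] -> ['e', 'a', 'b', 'd']
'a': index 1 in ['e', 'a', 'b', 'd'] -> ['a', 'e', 'b', 'd']


Output: [2, 3, 2, 3, 1, 0, 2, 1, 0, 1, 1]


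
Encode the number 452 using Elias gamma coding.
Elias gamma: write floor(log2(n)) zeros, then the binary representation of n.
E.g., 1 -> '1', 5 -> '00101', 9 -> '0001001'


num_bits = floor(log2(452)) + 1 = 9
leading_zeros = num_bits - 1 = 8
binary(452) = 111000100

Elias gamma(452) = '00000000' + '111000100' = 00000000111000100 (17 bits)


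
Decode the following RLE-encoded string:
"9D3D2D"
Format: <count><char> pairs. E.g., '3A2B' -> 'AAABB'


Expanding each <count><char> pair:
  9D -> 'DDDDDDDDD'
  3D -> 'DDD'
  2D -> 'DD'

Decoded = DDDDDDDDDDDDDD


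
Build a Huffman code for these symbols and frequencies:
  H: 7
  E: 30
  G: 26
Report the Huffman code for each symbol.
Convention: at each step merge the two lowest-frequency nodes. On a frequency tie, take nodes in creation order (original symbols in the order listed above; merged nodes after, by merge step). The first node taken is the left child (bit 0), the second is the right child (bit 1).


Huffman tree construction:
Step 1: Merge H(7) + G(26) = 33
Step 2: Merge E(30) + (H+G)(33) = 63
Read each symbol's code off the tree from the root (left child = 0, right child = 1).

Codes:
  H: 10 (length 2)
  E: 0 (length 1)
  G: 11 (length 2)
Average code length: 96/63 = 1.5238 bits/symbol


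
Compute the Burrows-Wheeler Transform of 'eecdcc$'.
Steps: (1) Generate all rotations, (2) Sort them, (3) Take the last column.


Rotations (sorted):
  0: $eecdcc -> last char: c
  1: c$eecdc -> last char: c
  2: cc$eecd -> last char: d
  3: cdcc$ee -> last char: e
  4: dcc$eec -> last char: c
  5: ecdcc$e -> last char: e
  6: eecdcc$ -> last char: $


BWT = ccdece$


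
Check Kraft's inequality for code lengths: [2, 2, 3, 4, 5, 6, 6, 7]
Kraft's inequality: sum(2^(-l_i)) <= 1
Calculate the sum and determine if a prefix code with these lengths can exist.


Sum = 2^(-2) + 2^(-2) + 2^(-3) + 2^(-4) + 2^(-5) + 2^(-6) + 2^(-6) + 2^(-7)
    = 0.25 + 0.25 + 0.125 + 0.0625 + 0.03125 + 0.015625 + 0.015625 + 0.0078125
    = 97/128 = 0.7578125
Since 0.7578125 <= 1, Kraft's inequality IS satisfied.
A prefix code with these lengths CAN exist.

Kraft sum = 0.7578125. Satisfied.


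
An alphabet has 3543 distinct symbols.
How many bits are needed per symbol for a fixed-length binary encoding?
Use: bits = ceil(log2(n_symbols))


log2(3543) = 11.7908
Bracket: 2^11 = 2048 < 3543 <= 2^12 = 4096
So ceil(log2(3543)) = 12

bits = ceil(log2(3543)) = ceil(11.7908) = 12 bits


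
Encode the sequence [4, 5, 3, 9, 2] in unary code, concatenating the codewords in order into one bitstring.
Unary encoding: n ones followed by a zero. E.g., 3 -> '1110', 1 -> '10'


Encode each number as n ones followed by a terminating 0:
  4 -> 11110 (5 bits)
  5 -> 111110 (6 bits)
  3 -> 1110 (4 bits)
  9 -> 1111111110 (10 bits)
  2 -> 110 (3 bits)
Total length = 5 + 6 + 4 + 10 + 3 = 28 bits.

Unary([4, 5, 3, 9, 2]) = 1111011111011101111111110110 (28 bits)


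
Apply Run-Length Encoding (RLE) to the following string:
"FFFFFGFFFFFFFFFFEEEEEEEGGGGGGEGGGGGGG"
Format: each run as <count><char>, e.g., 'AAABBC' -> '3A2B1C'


Scanning runs left to right:
  i=0: run of 'F' x 5 -> '5F'
  i=5: run of 'G' x 1 -> '1G'
  i=6: run of 'F' x 10 -> '10F'
  i=16: run of 'E' x 7 -> '7E'
  i=23: run of 'G' x 6 -> '6G'
  i=29: run of 'E' x 1 -> '1E'
  i=30: run of 'G' x 7 -> '7G'

RLE = 5F1G10F7E6G1E7G


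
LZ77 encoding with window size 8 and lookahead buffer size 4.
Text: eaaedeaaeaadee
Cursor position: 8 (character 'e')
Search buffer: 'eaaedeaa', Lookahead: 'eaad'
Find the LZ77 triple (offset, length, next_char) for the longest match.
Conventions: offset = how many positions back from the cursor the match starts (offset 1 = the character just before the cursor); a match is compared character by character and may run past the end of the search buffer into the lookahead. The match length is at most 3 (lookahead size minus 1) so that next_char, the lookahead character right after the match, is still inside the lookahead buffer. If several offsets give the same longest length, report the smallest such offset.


Try each offset into the search buffer:
  offset=1 (pos 7, char 'a'): match length 0
  offset=2 (pos 6, char 'a'): match length 0
  offset=3 (pos 5, char 'e'): match length 3
  offset=4 (pos 4, char 'd'): match length 0
  offset=5 (pos 3, char 'e'): match length 1
  offset=6 (pos 2, char 'a'): match length 0
  offset=7 (pos 1, char 'a'): match length 0
  offset=8 (pos 0, char 'e'): match length 3
Longest match has length 3, found at offsets 3, 8; take the smallest, offset 3.
next_char = character at position 8 + 3 = 11 -> 'd'

Best match: offset=3, length=3 (matching 'eaa' starting at position 5)
LZ77 triple: (3, 3, 'd')


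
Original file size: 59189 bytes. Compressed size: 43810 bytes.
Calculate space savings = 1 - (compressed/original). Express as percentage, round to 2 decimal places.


ratio = compressed/original = 43810/59189 = 0.740171
savings = 1 - ratio = 1 - 0.740171 = 0.259829
as a percentage: 0.259829 * 100 = 25.98%

Space savings = 1 - 43810/59189 = 25.98%


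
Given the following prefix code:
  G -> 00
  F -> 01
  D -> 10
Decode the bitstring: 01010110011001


Decoding step by step:
Bits 01 -> F
Bits 01 -> F
Bits 01 -> F
Bits 10 -> D
Bits 01 -> F
Bits 10 -> D
Bits 01 -> F


Decoded message: FFFDFDF


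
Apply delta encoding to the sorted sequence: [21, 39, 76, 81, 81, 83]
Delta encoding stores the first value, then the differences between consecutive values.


First value: 21
Deltas:
  39 - 21 = 18
  76 - 39 = 37
  81 - 76 = 5
  81 - 81 = 0
  83 - 81 = 2


Delta encoded: [21, 18, 37, 5, 0, 2]


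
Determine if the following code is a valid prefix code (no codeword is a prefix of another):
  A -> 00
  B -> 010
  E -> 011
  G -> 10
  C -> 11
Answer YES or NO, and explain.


Checking each pair (does one codeword prefix another?):
  A='00' vs B='010': no prefix
  A='00' vs E='011': no prefix
  A='00' vs G='10': no prefix
  A='00' vs C='11': no prefix
  B='010' vs A='00': no prefix
  B='010' vs E='011': no prefix
  B='010' vs G='10': no prefix
  B='010' vs C='11': no prefix
  E='011' vs A='00': no prefix
  E='011' vs B='010': no prefix
  E='011' vs G='10': no prefix
  E='011' vs C='11': no prefix
  G='10' vs A='00': no prefix
  G='10' vs B='010': no prefix
  G='10' vs E='011': no prefix
  G='10' vs C='11': no prefix
  C='11' vs A='00': no prefix
  C='11' vs B='010': no prefix
  C='11' vs E='011': no prefix
  C='11' vs G='10': no prefix
No violation found over all pairs.

YES -- this is a valid prefix code. No codeword is a prefix of any other codeword.


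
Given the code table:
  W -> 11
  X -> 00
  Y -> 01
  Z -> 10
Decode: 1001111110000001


Decoding:
10 -> Z
01 -> Y
11 -> W
11 -> W
10 -> Z
00 -> X
00 -> X
01 -> Y


Result: ZYWWZXXY


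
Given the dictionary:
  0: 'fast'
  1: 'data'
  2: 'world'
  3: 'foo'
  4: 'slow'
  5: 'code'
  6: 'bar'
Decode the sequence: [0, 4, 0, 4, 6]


Look up each index in the dictionary:
  0 -> 'fast'
  4 -> 'slow'
  0 -> 'fast'
  4 -> 'slow'
  6 -> 'bar'

Decoded: "fast slow fast slow bar"


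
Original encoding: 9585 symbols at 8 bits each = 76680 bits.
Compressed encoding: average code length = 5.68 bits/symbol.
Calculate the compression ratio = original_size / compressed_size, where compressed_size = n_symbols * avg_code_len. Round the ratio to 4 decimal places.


original_size = n_symbols * orig_bits = 9585 * 8 = 76680 bits
compressed_size = n_symbols * avg_code_len = 9585 * 5.68 = 54442.8 bits
ratio = original_size / compressed_size = 76680 / 54442.8 = 1.4085

Compression ratio = 1.4085


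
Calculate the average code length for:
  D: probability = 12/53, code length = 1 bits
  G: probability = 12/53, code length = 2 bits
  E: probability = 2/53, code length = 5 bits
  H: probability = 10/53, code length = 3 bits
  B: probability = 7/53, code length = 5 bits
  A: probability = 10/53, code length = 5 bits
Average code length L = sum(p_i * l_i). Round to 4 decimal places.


Weighted contributions p_i * l_i:
  D: (12/53) * 1 = 12/53
  G: (12/53) * 2 = 24/53
  E: (2/53) * 5 = 10/53
  H: (10/53) * 3 = 30/53
  B: (7/53) * 5 = 35/53
  A: (10/53) * 5 = 50/53
Sum = (12 + 24 + 10 + 30 + 35 + 50)/53 = 161/53

L = 161/53 = 3.0377 bits/symbol


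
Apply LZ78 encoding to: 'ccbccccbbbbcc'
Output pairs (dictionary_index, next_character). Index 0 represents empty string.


LZ78 encoding steps:
Dictionary: {0: ''}
Step 1: w='' (idx 0), next='c' -> output (0, 'c'), add 'c' as idx 1
Step 2: w='c' (idx 1), next='b' -> output (1, 'b'), add 'cb' as idx 2
Step 3: w='c' (idx 1), next='c' -> output (1, 'c'), add 'cc' as idx 3
Step 4: w='cc' (idx 3), next='b' -> output (3, 'b'), add 'ccb' as idx 4
Step 5: w='' (idx 0), next='b' -> output (0, 'b'), add 'b' as idx 5
Step 6: w='b' (idx 5), next='b' -> output (5, 'b'), add 'bb' as idx 6
Step 7: w='cc' (idx 3), end of input -> output (3, '')


Encoded: [(0, 'c'), (1, 'b'), (1, 'c'), (3, 'b'), (0, 'b'), (5, 'b'), (3, '')]


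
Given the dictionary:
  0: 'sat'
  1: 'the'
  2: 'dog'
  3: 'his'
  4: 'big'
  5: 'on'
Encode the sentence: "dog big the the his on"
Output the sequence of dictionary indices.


Look up each word in the dictionary:
  'dog' -> 2
  'big' -> 4
  'the' -> 1
  'the' -> 1
  'his' -> 3
  'on' -> 5

Encoded: [2, 4, 1, 1, 3, 5]


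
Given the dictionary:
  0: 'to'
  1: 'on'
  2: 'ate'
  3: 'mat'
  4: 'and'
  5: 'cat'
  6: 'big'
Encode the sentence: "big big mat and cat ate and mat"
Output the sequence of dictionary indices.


Look up each word in the dictionary:
  'big' -> 6
  'big' -> 6
  'mat' -> 3
  'and' -> 4
  'cat' -> 5
  'ate' -> 2
  'and' -> 4
  'mat' -> 3

Encoded: [6, 6, 3, 4, 5, 2, 4, 3]


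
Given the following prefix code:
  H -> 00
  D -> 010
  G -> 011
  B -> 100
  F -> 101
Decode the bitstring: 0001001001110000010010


Decoding step by step:
Bits 00 -> H
Bits 010 -> D
Bits 010 -> D
Bits 011 -> G
Bits 100 -> B
Bits 00 -> H
Bits 010 -> D
Bits 010 -> D


Decoded message: HDDGBHDD


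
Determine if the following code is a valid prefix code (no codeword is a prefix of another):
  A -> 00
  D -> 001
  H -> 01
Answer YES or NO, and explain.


Checking each pair (does one codeword prefix another?):
  A='00' vs D='001': prefix -- VIOLATION

NO -- this is NOT a valid prefix code. A (00) is a prefix of D (001).


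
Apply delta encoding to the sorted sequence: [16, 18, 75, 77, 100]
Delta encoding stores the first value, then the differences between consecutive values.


First value: 16
Deltas:
  18 - 16 = 2
  75 - 18 = 57
  77 - 75 = 2
  100 - 77 = 23


Delta encoded: [16, 2, 57, 2, 23]


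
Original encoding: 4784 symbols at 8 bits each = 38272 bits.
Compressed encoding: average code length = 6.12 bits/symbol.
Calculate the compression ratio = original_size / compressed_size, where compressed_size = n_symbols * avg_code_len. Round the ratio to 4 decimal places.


original_size = n_symbols * orig_bits = 4784 * 8 = 38272 bits
compressed_size = n_symbols * avg_code_len = 4784 * 6.12 = 29278.08 bits
ratio = original_size / compressed_size = 38272 / 29278.08 = 1.3072

Compression ratio = 1.3072


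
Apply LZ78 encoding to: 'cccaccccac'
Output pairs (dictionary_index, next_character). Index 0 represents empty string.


LZ78 encoding steps:
Dictionary: {0: ''}
Step 1: w='' (idx 0), next='c' -> output (0, 'c'), add 'c' as idx 1
Step 2: w='c' (idx 1), next='c' -> output (1, 'c'), add 'cc' as idx 2
Step 3: w='' (idx 0), next='a' -> output (0, 'a'), add 'a' as idx 3
Step 4: w='cc' (idx 2), next='c' -> output (2, 'c'), add 'ccc' as idx 4
Step 5: w='c' (idx 1), next='a' -> output (1, 'a'), add 'ca' as idx 5
Step 6: w='c' (idx 1), end of input -> output (1, '')


Encoded: [(0, 'c'), (1, 'c'), (0, 'a'), (2, 'c'), (1, 'a'), (1, '')]


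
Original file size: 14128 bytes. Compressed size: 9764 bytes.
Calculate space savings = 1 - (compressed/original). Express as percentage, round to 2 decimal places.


ratio = compressed/original = 9764/14128 = 0.69111
savings = 1 - ratio = 1 - 0.69111 = 0.30889
as a percentage: 0.30889 * 100 = 30.89%

Space savings = 1 - 9764/14128 = 30.89%


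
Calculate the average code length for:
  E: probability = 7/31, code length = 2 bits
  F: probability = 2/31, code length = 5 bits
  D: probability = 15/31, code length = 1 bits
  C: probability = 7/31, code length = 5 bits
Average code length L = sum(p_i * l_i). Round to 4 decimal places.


Weighted contributions p_i * l_i:
  E: (7/31) * 2 = 14/31
  F: (2/31) * 5 = 10/31
  D: (15/31) * 1 = 15/31
  C: (7/31) * 5 = 35/31
Sum = (14 + 10 + 15 + 35)/31 = 74/31

L = 74/31 = 2.3871 bits/symbol


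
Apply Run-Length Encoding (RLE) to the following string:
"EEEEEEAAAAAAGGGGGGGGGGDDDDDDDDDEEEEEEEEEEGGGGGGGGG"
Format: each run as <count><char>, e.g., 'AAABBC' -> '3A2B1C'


Scanning runs left to right:
  i=0: run of 'E' x 6 -> '6E'
  i=6: run of 'A' x 6 -> '6A'
  i=12: run of 'G' x 10 -> '10G'
  i=22: run of 'D' x 9 -> '9D'
  i=31: run of 'E' x 10 -> '10E'
  i=41: run of 'G' x 9 -> '9G'

RLE = 6E6A10G9D10E9G


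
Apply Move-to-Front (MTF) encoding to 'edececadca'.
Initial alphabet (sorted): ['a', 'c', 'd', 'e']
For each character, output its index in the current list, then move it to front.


MTF encoding:
'e': index 3 in ['a', 'c', 'd', 'e'] -> ['e', 'a', 'c', 'd']
'd': index 3 in ['e', 'a', 'c', 'd'] -> ['d', 'e', 'a', 'c']
'e': index 1 in ['d', 'e', 'a', 'c'] -> ['e', 'd', 'a', 'c']
'c': index 3 in ['e', 'd', 'a', 'c'] -> ['c', 'e', 'd', 'a']
'e': index 1 in ['c', 'e', 'd', 'a'] -> ['e', 'c', 'd', 'a']
'c': index 1 in ['e', 'c', 'd', 'a'] -> ['c', 'e', 'd', 'a']
'a': index 3 in ['c', 'e', 'd', 'a'] -> ['a', 'c', 'e', 'd']
'd': index 3 in ['a', 'c', 'e', 'd'] -> ['d', 'a', 'c', 'e']
'c': index 2 in ['d', 'a', 'c', 'e'] -> ['c', 'd', 'a', 'e']
'a': index 2 in ['c', 'd', 'a', 'e'] -> ['a', 'c', 'd', 'e']


Output: [3, 3, 1, 3, 1, 1, 3, 3, 2, 2]


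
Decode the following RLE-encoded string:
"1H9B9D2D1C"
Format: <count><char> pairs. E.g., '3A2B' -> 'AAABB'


Expanding each <count><char> pair:
  1H -> 'H'
  9B -> 'BBBBBBBBB'
  9D -> 'DDDDDDDDD'
  2D -> 'DD'
  1C -> 'C'

Decoded = HBBBBBBBBBDDDDDDDDDDDC


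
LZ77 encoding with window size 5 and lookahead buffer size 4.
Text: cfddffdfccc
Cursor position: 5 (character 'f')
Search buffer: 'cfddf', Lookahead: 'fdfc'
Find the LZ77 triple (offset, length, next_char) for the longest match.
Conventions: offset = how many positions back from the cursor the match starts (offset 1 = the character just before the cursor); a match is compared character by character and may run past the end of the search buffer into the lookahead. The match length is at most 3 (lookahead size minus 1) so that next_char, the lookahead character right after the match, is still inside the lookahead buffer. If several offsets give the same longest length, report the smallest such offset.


Try each offset into the search buffer:
  offset=1 (pos 4, char 'f'): match length 1
  offset=2 (pos 3, char 'd'): match length 0
  offset=3 (pos 2, char 'd'): match length 0
  offset=4 (pos 1, char 'f'): match length 2
  offset=5 (pos 0, char 'c'): match length 0
Longest match has length 2 at offset 4.
next_char = character at position 5 + 2 = 7 -> 'f'

Best match: offset=4, length=2 (matching 'fd' starting at position 1)
LZ77 triple: (4, 2, 'f')


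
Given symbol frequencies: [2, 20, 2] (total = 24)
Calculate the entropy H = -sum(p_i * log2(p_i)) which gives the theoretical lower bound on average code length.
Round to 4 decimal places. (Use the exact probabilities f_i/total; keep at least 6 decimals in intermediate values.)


Per-symbol terms -p_i * log2(p_i) with p_i = f_i/24:
  p = 2/24 = 0.083333: log2(p) = -3.584963, -p*log2(p) = 0.298747
  p = 20/24 = 0.833333: log2(p) = -0.263034, -p*log2(p) = 0.219195
  p = 2/24 = 0.083333: log2(p) = -3.584963, -p*log2(p) = 0.298747
H = 0.298747 + 0.219195 + 0.298747 = 0.816689

H = 0.8167 bits/symbol


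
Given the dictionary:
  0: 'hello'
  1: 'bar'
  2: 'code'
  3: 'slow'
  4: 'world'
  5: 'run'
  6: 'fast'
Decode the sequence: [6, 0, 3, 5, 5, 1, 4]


Look up each index in the dictionary:
  6 -> 'fast'
  0 -> 'hello'
  3 -> 'slow'
  5 -> 'run'
  5 -> 'run'
  1 -> 'bar'
  4 -> 'world'

Decoded: "fast hello slow run run bar world"


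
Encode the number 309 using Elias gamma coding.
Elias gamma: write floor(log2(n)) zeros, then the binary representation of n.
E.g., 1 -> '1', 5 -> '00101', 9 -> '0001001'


num_bits = floor(log2(309)) + 1 = 9
leading_zeros = num_bits - 1 = 8
binary(309) = 100110101

Elias gamma(309) = '00000000' + '100110101' = 00000000100110101 (17 bits)


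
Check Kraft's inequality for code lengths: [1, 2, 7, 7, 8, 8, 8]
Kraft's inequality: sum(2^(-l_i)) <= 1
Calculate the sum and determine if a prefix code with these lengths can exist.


Sum = 2^(-1) + 2^(-2) + 2^(-7) + 2^(-7) + 2^(-8) + 2^(-8) + 2^(-8)
    = 0.5 + 0.25 + 0.0078125 + 0.0078125 + 0.00390625 + 0.00390625 + 0.00390625
    = 199/256 = 0.77734375
Since 0.77734375 <= 1, Kraft's inequality IS satisfied.
A prefix code with these lengths CAN exist.

Kraft sum = 0.77734375. Satisfied.


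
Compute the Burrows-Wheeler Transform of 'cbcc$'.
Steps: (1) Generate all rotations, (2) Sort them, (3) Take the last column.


Rotations (sorted):
  0: $cbcc -> last char: c
  1: bcc$c -> last char: c
  2: c$cbc -> last char: c
  3: cbcc$ -> last char: $
  4: cc$cb -> last char: b


BWT = ccc$b


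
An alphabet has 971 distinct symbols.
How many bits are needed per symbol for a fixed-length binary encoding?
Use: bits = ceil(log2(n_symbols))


log2(971) = 9.9233
Bracket: 2^9 = 512 < 971 <= 2^10 = 1024
So ceil(log2(971)) = 10

bits = ceil(log2(971)) = ceil(9.9233) = 10 bits


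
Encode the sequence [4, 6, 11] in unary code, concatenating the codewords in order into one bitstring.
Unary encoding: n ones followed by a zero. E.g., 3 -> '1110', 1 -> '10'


Encode each number as n ones followed by a terminating 0:
  4 -> 11110 (5 bits)
  6 -> 1111110 (7 bits)
  11 -> 111111111110 (12 bits)
Total length = 5 + 7 + 12 = 24 bits.

Unary([4, 6, 11]) = 111101111110111111111110 (24 bits)


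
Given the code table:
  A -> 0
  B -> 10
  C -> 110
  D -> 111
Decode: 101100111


Decoding:
10 -> B
110 -> C
0 -> A
111 -> D


Result: BCAD


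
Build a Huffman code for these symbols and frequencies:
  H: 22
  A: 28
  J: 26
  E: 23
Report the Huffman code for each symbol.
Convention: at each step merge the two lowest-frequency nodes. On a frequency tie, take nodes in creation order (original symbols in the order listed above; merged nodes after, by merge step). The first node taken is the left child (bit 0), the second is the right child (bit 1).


Huffman tree construction:
Step 1: Merge H(22) + E(23) = 45
Step 2: Merge J(26) + A(28) = 54
Step 3: Merge (H+E)(45) + (J+A)(54) = 99
Read each symbol's code off the tree from the root (left child = 0, right child = 1).

Codes:
  H: 00 (length 2)
  A: 11 (length 2)
  J: 10 (length 2)
  E: 01 (length 2)
Average code length: 198/99 = 2.0000 bits/symbol


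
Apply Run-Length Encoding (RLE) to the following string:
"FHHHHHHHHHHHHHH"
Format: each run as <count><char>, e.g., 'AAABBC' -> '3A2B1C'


Scanning runs left to right:
  i=0: run of 'F' x 1 -> '1F'
  i=1: run of 'H' x 14 -> '14H'

RLE = 1F14H


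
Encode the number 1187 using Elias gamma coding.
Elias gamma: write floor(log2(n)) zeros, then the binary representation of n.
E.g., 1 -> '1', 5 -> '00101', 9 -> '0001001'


num_bits = floor(log2(1187)) + 1 = 11
leading_zeros = num_bits - 1 = 10
binary(1187) = 10010100011

Elias gamma(1187) = '0000000000' + '10010100011' = 000000000010010100011 (21 bits)


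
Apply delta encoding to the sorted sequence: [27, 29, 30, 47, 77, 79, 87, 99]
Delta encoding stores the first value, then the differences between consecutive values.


First value: 27
Deltas:
  29 - 27 = 2
  30 - 29 = 1
  47 - 30 = 17
  77 - 47 = 30
  79 - 77 = 2
  87 - 79 = 8
  99 - 87 = 12


Delta encoded: [27, 2, 1, 17, 30, 2, 8, 12]


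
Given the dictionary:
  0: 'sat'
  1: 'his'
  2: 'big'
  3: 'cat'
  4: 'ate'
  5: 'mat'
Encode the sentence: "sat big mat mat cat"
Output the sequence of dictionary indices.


Look up each word in the dictionary:
  'sat' -> 0
  'big' -> 2
  'mat' -> 5
  'mat' -> 5
  'cat' -> 3

Encoded: [0, 2, 5, 5, 3]


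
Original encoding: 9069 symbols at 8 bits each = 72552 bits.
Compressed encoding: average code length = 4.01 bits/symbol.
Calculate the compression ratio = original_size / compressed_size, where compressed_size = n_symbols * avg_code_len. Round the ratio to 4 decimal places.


original_size = n_symbols * orig_bits = 9069 * 8 = 72552 bits
compressed_size = n_symbols * avg_code_len = 9069 * 4.01 = 36366.69 bits
ratio = original_size / compressed_size = 72552 / 36366.69 = 1.995

Compression ratio = 1.995


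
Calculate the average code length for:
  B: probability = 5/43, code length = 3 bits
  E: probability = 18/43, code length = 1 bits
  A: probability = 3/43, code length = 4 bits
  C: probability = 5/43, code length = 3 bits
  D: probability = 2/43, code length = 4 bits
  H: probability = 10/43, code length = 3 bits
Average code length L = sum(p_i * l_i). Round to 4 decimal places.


Weighted contributions p_i * l_i:
  B: (5/43) * 3 = 15/43
  E: (18/43) * 1 = 18/43
  A: (3/43) * 4 = 12/43
  C: (5/43) * 3 = 15/43
  D: (2/43) * 4 = 8/43
  H: (10/43) * 3 = 30/43
Sum = (15 + 18 + 12 + 15 + 8 + 30)/43 = 98/43

L = 98/43 = 2.2791 bits/symbol


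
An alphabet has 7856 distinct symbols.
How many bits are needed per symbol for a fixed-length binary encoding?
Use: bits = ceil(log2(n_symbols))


log2(7856) = 12.9396
Bracket: 2^12 = 4096 < 7856 <= 2^13 = 8192
So ceil(log2(7856)) = 13

bits = ceil(log2(7856)) = ceil(12.9396) = 13 bits


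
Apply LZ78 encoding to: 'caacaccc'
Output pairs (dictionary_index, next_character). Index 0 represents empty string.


LZ78 encoding steps:
Dictionary: {0: ''}
Step 1: w='' (idx 0), next='c' -> output (0, 'c'), add 'c' as idx 1
Step 2: w='' (idx 0), next='a' -> output (0, 'a'), add 'a' as idx 2
Step 3: w='a' (idx 2), next='c' -> output (2, 'c'), add 'ac' as idx 3
Step 4: w='ac' (idx 3), next='c' -> output (3, 'c'), add 'acc' as idx 4
Step 5: w='c' (idx 1), end of input -> output (1, '')


Encoded: [(0, 'c'), (0, 'a'), (2, 'c'), (3, 'c'), (1, '')]


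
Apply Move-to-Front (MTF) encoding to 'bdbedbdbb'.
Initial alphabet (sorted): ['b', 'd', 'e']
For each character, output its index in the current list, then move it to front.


MTF encoding:
'b': index 0 in ['b', 'd', 'e'] -> ['b', 'd', 'e']
'd': index 1 in ['b', 'd', 'e'] -> ['d', 'b', 'e']
'b': index 1 in ['d', 'b', 'e'] -> ['b', 'd', 'e']
'e': index 2 in ['b', 'd', 'e'] -> ['e', 'b', 'd']
'd': index 2 in ['e', 'b', 'd'] -> ['d', 'e', 'b']
'b': index 2 in ['d', 'e', 'b'] -> ['b', 'd', 'e']
'd': index 1 in ['b', 'd', 'e'] -> ['d', 'b', 'e']
'b': index 1 in ['d', 'b', 'e'] -> ['b', 'd', 'e']
'b': index 0 in ['b', 'd', 'e'] -> ['b', 'd', 'e']


Output: [0, 1, 1, 2, 2, 2, 1, 1, 0]


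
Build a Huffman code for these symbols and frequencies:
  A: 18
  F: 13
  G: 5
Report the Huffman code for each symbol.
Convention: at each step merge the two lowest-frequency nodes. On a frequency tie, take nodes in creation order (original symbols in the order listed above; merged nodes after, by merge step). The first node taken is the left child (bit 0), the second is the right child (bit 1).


Huffman tree construction:
Step 1: Merge G(5) + F(13) = 18
Step 2: Merge A(18) + (G+F)(18) = 36
Read each symbol's code off the tree from the root (left child = 0, right child = 1).

Codes:
  A: 0 (length 1)
  F: 11 (length 2)
  G: 10 (length 2)
Average code length: 54/36 = 1.5000 bits/symbol


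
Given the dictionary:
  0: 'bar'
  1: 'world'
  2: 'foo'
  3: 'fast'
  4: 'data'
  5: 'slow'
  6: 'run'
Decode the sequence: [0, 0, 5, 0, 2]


Look up each index in the dictionary:
  0 -> 'bar'
  0 -> 'bar'
  5 -> 'slow'
  0 -> 'bar'
  2 -> 'foo'

Decoded: "bar bar slow bar foo"


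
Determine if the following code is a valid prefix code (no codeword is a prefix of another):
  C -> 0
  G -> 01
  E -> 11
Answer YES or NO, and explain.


Checking each pair (does one codeword prefix another?):
  C='0' vs G='01': prefix -- VIOLATION

NO -- this is NOT a valid prefix code. C (0) is a prefix of G (01).


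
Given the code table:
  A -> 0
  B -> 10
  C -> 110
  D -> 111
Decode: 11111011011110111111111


Decoding:
111 -> D
110 -> C
110 -> C
111 -> D
10 -> B
111 -> D
111 -> D
111 -> D


Result: DCCDBDDD


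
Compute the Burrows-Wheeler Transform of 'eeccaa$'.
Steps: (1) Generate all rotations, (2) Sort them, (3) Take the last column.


Rotations (sorted):
  0: $eeccaa -> last char: a
  1: a$eecca -> last char: a
  2: aa$eecc -> last char: c
  3: caa$eec -> last char: c
  4: ccaa$ee -> last char: e
  5: eccaa$e -> last char: e
  6: eeccaa$ -> last char: $


BWT = aaccee$


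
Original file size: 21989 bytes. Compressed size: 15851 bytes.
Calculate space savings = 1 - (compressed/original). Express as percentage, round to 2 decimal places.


ratio = compressed/original = 15851/21989 = 0.72086
savings = 1 - ratio = 1 - 0.72086 = 0.27914
as a percentage: 0.27914 * 100 = 27.91%

Space savings = 1 - 15851/21989 = 27.91%


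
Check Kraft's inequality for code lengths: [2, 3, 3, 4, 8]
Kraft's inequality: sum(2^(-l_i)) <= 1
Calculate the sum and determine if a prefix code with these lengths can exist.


Sum = 2^(-2) + 2^(-3) + 2^(-3) + 2^(-4) + 2^(-8)
    = 0.25 + 0.125 + 0.125 + 0.0625 + 0.00390625
    = 145/256 = 0.56640625
Since 0.56640625 <= 1, Kraft's inequality IS satisfied.
A prefix code with these lengths CAN exist.

Kraft sum = 0.56640625. Satisfied.


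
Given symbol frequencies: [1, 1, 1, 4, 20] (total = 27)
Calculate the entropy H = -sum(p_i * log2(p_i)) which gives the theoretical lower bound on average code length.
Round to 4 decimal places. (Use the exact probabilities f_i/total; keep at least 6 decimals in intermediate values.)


Per-symbol terms -p_i * log2(p_i) with p_i = f_i/27:
  p = 1/27 = 0.037037: log2(p) = -4.754888, -p*log2(p) = 0.176107
  p = 1/27 = 0.037037: log2(p) = -4.754888, -p*log2(p) = 0.176107
  p = 1/27 = 0.037037: log2(p) = -4.754888, -p*log2(p) = 0.176107
  p = 4/27 = 0.148148: log2(p) = -2.754888, -p*log2(p) = 0.408131
  p = 20/27 = 0.740741: log2(p) = -0.432959, -p*log2(p) = 0.320711
H = 0.176107 + 0.176107 + 0.176107 + 0.408131 + 0.320711 = 1.257163

H = 1.2572 bits/symbol


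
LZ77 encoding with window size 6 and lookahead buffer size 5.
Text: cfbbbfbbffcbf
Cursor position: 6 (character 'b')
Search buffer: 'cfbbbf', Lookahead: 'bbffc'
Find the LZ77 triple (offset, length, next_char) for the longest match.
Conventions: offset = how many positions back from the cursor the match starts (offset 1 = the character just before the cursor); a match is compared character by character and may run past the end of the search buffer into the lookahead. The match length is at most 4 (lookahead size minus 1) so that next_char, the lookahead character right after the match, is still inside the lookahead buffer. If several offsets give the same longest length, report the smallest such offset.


Try each offset into the search buffer:
  offset=1 (pos 5, char 'f'): match length 0
  offset=2 (pos 4, char 'b'): match length 1
  offset=3 (pos 3, char 'b'): match length 3
  offset=4 (pos 2, char 'b'): match length 2
  offset=5 (pos 1, char 'f'): match length 0
  offset=6 (pos 0, char 'c'): match length 0
Longest match has length 3 at offset 3.
next_char = character at position 6 + 3 = 9 -> 'f'

Best match: offset=3, length=3 (matching 'bbf' starting at position 3)
LZ77 triple: (3, 3, 'f')


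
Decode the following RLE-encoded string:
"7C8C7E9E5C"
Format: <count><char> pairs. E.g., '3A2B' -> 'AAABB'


Expanding each <count><char> pair:
  7C -> 'CCCCCCC'
  8C -> 'CCCCCCCC'
  7E -> 'EEEEEEE'
  9E -> 'EEEEEEEEE'
  5C -> 'CCCCC'

Decoded = CCCCCCCCCCCCCCCEEEEEEEEEEEEEEEECCCCC


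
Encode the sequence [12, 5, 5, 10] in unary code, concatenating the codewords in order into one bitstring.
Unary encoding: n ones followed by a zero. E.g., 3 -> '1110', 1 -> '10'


Encode each number as n ones followed by a terminating 0:
  12 -> 1111111111110 (13 bits)
  5 -> 111110 (6 bits)
  5 -> 111110 (6 bits)
  10 -> 11111111110 (11 bits)
Total length = 13 + 6 + 6 + 11 = 36 bits.

Unary([12, 5, 5, 10]) = 111111111111011111011111011111111110 (36 bits)


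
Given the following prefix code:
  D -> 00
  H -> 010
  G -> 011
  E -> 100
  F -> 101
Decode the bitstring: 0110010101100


Decoding step by step:
Bits 011 -> G
Bits 00 -> D
Bits 101 -> F
Bits 011 -> G
Bits 00 -> D


Decoded message: GDFGD


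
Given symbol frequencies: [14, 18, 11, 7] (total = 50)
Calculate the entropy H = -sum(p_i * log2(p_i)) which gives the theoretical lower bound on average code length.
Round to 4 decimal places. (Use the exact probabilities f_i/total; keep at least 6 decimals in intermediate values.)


Per-symbol terms -p_i * log2(p_i) with p_i = f_i/50:
  p = 14/50 = 0.280000: log2(p) = -1.836501, -p*log2(p) = 0.514220
  p = 18/50 = 0.360000: log2(p) = -1.473931, -p*log2(p) = 0.530615
  p = 11/50 = 0.220000: log2(p) = -2.184425, -p*log2(p) = 0.480573
  p = 7/50 = 0.140000: log2(p) = -2.836501, -p*log2(p) = 0.397110
H = 0.514220 + 0.530615 + 0.480573 + 0.397110 = 1.922518

H = 1.9225 bits/symbol
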